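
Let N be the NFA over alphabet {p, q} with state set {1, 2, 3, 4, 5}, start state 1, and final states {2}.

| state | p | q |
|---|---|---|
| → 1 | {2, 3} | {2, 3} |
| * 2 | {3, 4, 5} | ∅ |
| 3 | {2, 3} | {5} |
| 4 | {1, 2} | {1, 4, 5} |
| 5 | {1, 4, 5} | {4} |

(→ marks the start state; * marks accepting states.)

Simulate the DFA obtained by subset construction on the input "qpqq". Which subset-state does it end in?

Start: {1}.
δ(1,q) = {2, 3}.
Union: {2, 3}.
After q: {2, 3}.
δ(2,p) = {3, 4, 5}; δ(3,p) = {2, 3}.
Union: {2, 3, 4, 5}.
After p: {2, 3, 4, 5}.
δ(2,q) = ∅; δ(3,q) = {5}; δ(4,q) = {1, 4, 5}; δ(5,q) = {4}.
Union: {1, 4, 5}.
After q: {1, 4, 5}.
δ(1,q) = {2, 3}; δ(4,q) = {1, 4, 5}; δ(5,q) = {4}.
Union: {1, 2, 3, 4, 5}.
After q: {1, 2, 3, 4, 5}.

{1, 2, 3, 4, 5}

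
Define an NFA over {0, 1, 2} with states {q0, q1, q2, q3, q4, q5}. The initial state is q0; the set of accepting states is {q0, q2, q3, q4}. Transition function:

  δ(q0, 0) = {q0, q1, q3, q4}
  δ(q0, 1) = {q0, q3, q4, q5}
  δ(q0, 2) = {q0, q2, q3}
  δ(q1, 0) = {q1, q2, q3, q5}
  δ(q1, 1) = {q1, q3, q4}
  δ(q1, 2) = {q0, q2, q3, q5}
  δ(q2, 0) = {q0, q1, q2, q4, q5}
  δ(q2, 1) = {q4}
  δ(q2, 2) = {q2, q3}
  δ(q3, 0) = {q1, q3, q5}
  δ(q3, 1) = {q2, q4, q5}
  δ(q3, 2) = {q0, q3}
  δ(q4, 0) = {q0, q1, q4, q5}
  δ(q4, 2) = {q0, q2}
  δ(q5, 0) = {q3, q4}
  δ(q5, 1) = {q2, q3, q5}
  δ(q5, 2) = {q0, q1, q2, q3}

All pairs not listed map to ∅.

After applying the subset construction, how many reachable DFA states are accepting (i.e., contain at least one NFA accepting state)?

Start state of the DFA: {q0}.
{q0} --0--> {q0, q1, q3, q4}  [new]
{q0} --1--> {q0, q3, q4, q5}  [new]
{q0} --2--> {q0, q2, q3}  [new]
{q0, q1, q3, q4} --0--> {q0, q1, q2, q3, q4, q5}  [new]
{q0, q1, q3, q4} --1--> {q0, q1, q2, q3, q4, q5}  [seen]
{q0, q1, q3, q4} --2--> {q0, q2, q3, q5}  [new]
{q0, q3, q4, q5} --0--> {q0, q1, q3, q4, q5}  [new]
{q0, q3, q4, q5} --1--> {q0, q2, q3, q4, q5}  [new]
{q0, q3, q4, q5} --2--> {q0, q1, q2, q3}  [new]
{q0, q2, q3} --0--> {q0, q1, q2, q3, q4, q5}  [seen]
{q0, q2, q3} --1--> {q0, q2, q3, q4, q5}  [seen]
{q0, q2, q3} --2--> {q0, q2, q3}  [seen]
{q0, q1, q2, q3, q4, q5} --0--> {q0, q1, q2, q3, q4, q5}  [seen]
{q0, q1, q2, q3, q4, q5} --1--> {q0, q1, q2, q3, q4, q5}  [seen]
{q0, q1, q2, q3, q4, q5} --2--> {q0, q1, q2, q3, q5}  [new]
{q0, q2, q3, q5} --0--> {q0, q1, q2, q3, q4, q5}  [seen]
{q0, q2, q3, q5} --1--> {q0, q2, q3, q4, q5}  [seen]
{q0, q2, q3, q5} --2--> {q0, q1, q2, q3}  [seen]
{q0, q1, q3, q4, q5} --0--> {q0, q1, q2, q3, q4, q5}  [seen]
{q0, q1, q3, q4, q5} --1--> {q0, q1, q2, q3, q4, q5}  [seen]
{q0, q1, q3, q4, q5} --2--> {q0, q1, q2, q3, q5}  [seen]
{q0, q2, q3, q4, q5} --0--> {q0, q1, q2, q3, q4, q5}  [seen]
{q0, q2, q3, q4, q5} --1--> {q0, q2, q3, q4, q5}  [seen]
{q0, q2, q3, q4, q5} --2--> {q0, q1, q2, q3}  [seen]
{q0, q1, q2, q3} --0--> {q0, q1, q2, q3, q4, q5}  [seen]
{q0, q1, q2, q3} --1--> {q0, q1, q2, q3, q4, q5}  [seen]
{q0, q1, q2, q3} --2--> {q0, q2, q3, q5}  [seen]
{q0, q1, q2, q3, q5} --0--> {q0, q1, q2, q3, q4, q5}  [seen]
{q0, q1, q2, q3, q5} --1--> {q0, q1, q2, q3, q4, q5}  [seen]
{q0, q1, q2, q3, q5} --2--> {q0, q1, q2, q3, q5}  [seen]
Reachable DFA states: {q0}, {q0, q1, q3, q4}, {q0, q3, q4, q5}, {q0, q2, q3}, {q0, q1, q2, q3, q4, q5}, {q0, q2, q3, q5}, {q0, q1, q3, q4, q5}, {q0, q2, q3, q4, q5}, {q0, q1, q2, q3}, {q0, q1, q2, q3, q5}.
Accepting DFA states (contain an NFA accepting state): {q0}, {q0, q1, q3, q4}, {q0, q3, q4, q5}, {q0, q2, q3}, {q0, q1, q2, q3, q4, q5}, {q0, q2, q3, q5}, {q0, q1, q3, q4, q5}, {q0, q2, q3, q4, q5}, {q0, q1, q2, q3}, {q0, q1, q2, q3, q5}.

10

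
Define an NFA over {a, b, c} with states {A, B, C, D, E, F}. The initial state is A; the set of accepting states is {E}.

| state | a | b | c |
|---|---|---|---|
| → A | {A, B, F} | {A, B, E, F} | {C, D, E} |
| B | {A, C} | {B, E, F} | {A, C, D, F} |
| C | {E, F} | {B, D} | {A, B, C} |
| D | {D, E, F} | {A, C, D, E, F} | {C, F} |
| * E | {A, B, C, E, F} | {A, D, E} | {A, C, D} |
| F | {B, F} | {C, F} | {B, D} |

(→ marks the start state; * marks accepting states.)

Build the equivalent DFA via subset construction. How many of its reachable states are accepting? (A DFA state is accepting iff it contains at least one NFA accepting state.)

Start state of the DFA: {A}.
{A} --a--> {A, B, F}  [new]
{A} --b--> {A, B, E, F}  [new]
{A} --c--> {C, D, E}  [new]
{A, B, F} --a--> {A, B, C, F}  [new]
{A, B, F} --b--> {A, B, C, E, F}  [new]
{A, B, F} --c--> {A, B, C, D, E, F}  [new]
{A, B, E, F} --a--> {A, B, C, E, F}  [seen]
{A, B, E, F} --b--> {A, B, C, D, E, F}  [seen]
{A, B, E, F} --c--> {A, B, C, D, E, F}  [seen]
{C, D, E} --a--> {A, B, C, D, E, F}  [seen]
{C, D, E} --b--> {A, B, C, D, E, F}  [seen]
{C, D, E} --c--> {A, B, C, D, F}  [new]
{A, B, C, F} --a--> {A, B, C, E, F}  [seen]
{A, B, C, F} --b--> {A, B, C, D, E, F}  [seen]
{A, B, C, F} --c--> {A, B, C, D, E, F}  [seen]
{A, B, C, E, F} --a--> {A, B, C, E, F}  [seen]
{A, B, C, E, F} --b--> {A, B, C, D, E, F}  [seen]
{A, B, C, E, F} --c--> {A, B, C, D, E, F}  [seen]
{A, B, C, D, E, F} --a--> {A, B, C, D, E, F}  [seen]
{A, B, C, D, E, F} --b--> {A, B, C, D, E, F}  [seen]
{A, B, C, D, E, F} --c--> {A, B, C, D, E, F}  [seen]
{A, B, C, D, F} --a--> {A, B, C, D, E, F}  [seen]
{A, B, C, D, F} --b--> {A, B, C, D, E, F}  [seen]
{A, B, C, D, F} --c--> {A, B, C, D, E, F}  [seen]
Reachable DFA states: {A}, {A, B, F}, {A, B, E, F}, {C, D, E}, {A, B, C, F}, {A, B, C, E, F}, {A, B, C, D, E, F}, {A, B, C, D, F}.
Accepting DFA states (contain an NFA accepting state): {A, B, E, F}, {C, D, E}, {A, B, C, E, F}, {A, B, C, D, E, F}.

4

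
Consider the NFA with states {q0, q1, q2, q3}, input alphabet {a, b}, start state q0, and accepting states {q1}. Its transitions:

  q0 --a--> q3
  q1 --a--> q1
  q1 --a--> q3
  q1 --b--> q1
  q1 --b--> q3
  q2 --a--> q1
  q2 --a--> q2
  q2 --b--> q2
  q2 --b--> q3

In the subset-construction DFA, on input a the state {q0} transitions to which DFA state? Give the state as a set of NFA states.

δ(q0,a) = {q3}.
Union: {q3}.

{q3}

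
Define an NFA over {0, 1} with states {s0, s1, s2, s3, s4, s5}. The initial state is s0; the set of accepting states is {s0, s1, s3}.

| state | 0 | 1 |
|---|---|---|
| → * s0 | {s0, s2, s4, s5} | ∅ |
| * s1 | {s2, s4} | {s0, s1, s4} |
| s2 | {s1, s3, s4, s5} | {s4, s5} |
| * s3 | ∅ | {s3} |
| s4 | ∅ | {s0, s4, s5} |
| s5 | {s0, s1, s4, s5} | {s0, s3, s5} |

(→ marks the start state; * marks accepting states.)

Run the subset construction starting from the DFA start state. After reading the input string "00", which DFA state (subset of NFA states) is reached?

Start: {s0}.
δ(s0,0) = {s0, s2, s4, s5}.
Union: {s0, s2, s4, s5}.
After 0: {s0, s2, s4, s5}.
δ(s0,0) = {s0, s2, s4, s5}; δ(s2,0) = {s1, s3, s4, s5}; δ(s4,0) = ∅; δ(s5,0) = {s0, s1, s4, s5}.
Union: {s0, s1, s2, s3, s4, s5}.
After 0: {s0, s1, s2, s3, s4, s5}.

{s0, s1, s2, s3, s4, s5}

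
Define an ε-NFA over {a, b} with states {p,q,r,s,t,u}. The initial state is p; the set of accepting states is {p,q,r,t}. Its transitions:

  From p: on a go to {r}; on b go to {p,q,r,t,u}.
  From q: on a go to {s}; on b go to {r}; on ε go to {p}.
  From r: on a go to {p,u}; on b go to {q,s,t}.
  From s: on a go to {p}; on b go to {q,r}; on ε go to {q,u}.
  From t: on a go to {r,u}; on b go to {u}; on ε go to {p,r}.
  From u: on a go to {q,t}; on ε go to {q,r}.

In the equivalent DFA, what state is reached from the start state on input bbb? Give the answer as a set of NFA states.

Start: {p}.
δ(p,b) = {p,q,r,t,u}.
Union: {p,q,r,t,u}.
After b: {p,q,r,t,u}.
δ(p,b) = {p,q,r,t,u}; δ(q,b) = {r}; δ(r,b) = {q,s,t}; δ(t,b) = {u}; δ(u,b) = ∅.
Union: {p,q,r,s,t,u}.
After b: {p,q,r,s,t,u}.
δ(p,b) = {p,q,r,t,u}; δ(q,b) = {r}; δ(r,b) = {q,s,t}; δ(s,b) = {q,r}; δ(t,b) = {u}; δ(u,b) = ∅.
Union: {p,q,r,s,t,u}.
After b: {p,q,r,s,t,u}.

{p,q,r,s,t,u}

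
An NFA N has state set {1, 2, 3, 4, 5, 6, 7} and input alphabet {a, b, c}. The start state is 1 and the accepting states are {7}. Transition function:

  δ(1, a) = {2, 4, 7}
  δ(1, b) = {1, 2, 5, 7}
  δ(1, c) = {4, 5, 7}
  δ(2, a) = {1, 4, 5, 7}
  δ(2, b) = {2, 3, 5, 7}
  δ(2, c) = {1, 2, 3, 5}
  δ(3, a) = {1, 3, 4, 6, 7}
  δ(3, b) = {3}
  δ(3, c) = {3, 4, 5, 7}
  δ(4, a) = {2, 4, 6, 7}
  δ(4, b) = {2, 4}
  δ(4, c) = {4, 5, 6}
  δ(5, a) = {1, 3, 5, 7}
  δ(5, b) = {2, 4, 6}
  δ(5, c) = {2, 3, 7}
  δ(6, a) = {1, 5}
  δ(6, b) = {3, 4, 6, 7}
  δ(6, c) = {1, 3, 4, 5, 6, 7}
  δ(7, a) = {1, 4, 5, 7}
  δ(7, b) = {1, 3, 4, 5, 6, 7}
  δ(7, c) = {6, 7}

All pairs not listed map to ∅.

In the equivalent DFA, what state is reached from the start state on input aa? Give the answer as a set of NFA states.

{1, 2, 4, 5, 6, 7}

Start: {1}.
δ(1,a) = {2, 4, 7}.
Union: {2, 4, 7}.
After a: {2, 4, 7}.
δ(2,a) = {1, 4, 5, 7}; δ(4,a) = {2, 4, 6, 7}; δ(7,a) = {1, 4, 5, 7}.
Union: {1, 2, 4, 5, 6, 7}.
After a: {1, 2, 4, 5, 6, 7}.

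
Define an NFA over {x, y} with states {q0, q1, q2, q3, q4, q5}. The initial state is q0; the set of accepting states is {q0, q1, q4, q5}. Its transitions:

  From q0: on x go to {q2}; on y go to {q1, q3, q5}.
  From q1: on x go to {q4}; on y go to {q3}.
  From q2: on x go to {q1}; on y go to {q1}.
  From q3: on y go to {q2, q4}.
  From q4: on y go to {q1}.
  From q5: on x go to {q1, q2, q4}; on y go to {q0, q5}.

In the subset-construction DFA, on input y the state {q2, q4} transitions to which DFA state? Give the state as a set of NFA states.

δ(q2,y) = {q1}; δ(q4,y) = {q1}.
Union: {q1}.

{q1}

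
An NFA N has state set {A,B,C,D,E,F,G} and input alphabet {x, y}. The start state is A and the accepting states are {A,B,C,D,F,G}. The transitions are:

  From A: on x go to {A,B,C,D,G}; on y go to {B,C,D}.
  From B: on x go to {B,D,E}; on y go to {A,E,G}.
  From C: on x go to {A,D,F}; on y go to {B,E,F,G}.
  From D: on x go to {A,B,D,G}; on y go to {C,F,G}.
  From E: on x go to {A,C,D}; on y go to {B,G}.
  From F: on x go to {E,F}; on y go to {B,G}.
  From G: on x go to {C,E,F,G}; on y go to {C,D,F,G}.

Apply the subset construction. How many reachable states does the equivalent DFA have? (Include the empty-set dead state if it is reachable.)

6

Start state of the DFA: {A}.
{A} --x--> {A,B,C,D,G}  [new]
{A} --y--> {B,C,D}  [new]
{A,B,C,D,G} --x--> {A,B,C,D,E,F,G}  [new]
{A,B,C,D,G} --y--> {A,B,C,D,E,F,G}  [seen]
{B,C,D} --x--> {A,B,D,E,F,G}  [new]
{B,C,D} --y--> {A,B,C,E,F,G}  [new]
{A,B,C,D,E,F,G} --x--> {A,B,C,D,E,F,G}  [seen]
{A,B,C,D,E,F,G} --y--> {A,B,C,D,E,F,G}  [seen]
{A,B,D,E,F,G} --x--> {A,B,C,D,E,F,G}  [seen]
{A,B,D,E,F,G} --y--> {A,B,C,D,E,F,G}  [seen]
{A,B,C,E,F,G} --x--> {A,B,C,D,E,F,G}  [seen]
{A,B,C,E,F,G} --y--> {A,B,C,D,E,F,G}  [seen]
Reachable DFA states: {A}, {A,B,C,D,G}, {B,C,D}, {A,B,C,D,E,F,G}, {A,B,D,E,F,G}, {A,B,C,E,F,G}.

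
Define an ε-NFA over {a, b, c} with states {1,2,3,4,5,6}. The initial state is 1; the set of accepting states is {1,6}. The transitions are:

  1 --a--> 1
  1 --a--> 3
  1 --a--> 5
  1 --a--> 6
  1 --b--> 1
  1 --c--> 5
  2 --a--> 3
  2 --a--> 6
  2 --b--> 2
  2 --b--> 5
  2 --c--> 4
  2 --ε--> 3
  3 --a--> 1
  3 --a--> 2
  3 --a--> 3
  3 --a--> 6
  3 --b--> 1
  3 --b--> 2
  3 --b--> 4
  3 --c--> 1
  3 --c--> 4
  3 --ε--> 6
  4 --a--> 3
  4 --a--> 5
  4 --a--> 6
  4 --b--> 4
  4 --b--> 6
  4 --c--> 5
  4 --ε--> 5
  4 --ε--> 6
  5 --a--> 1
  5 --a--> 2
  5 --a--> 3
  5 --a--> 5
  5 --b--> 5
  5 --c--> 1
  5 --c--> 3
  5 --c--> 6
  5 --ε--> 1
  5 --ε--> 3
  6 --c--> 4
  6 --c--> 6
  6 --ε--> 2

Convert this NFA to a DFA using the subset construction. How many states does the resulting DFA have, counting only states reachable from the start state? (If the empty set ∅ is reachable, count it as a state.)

3

Start state of the DFA: {1} (ε-closure of the NFA start).
{1} --a--> {1,2,3,5,6}  [new]
{1} --b--> {1}  [seen]
{1} --c--> {1,2,3,5,6}  [seen]
{1,2,3,5,6} --a--> {1,2,3,5,6}  [seen]
{1,2,3,5,6} --b--> {1,2,3,4,5,6}  [new]
{1,2,3,5,6} --c--> {1,2,3,4,5,6}  [seen]
{1,2,3,4,5,6} --a--> {1,2,3,5,6}  [seen]
{1,2,3,4,5,6} --b--> {1,2,3,4,5,6}  [seen]
{1,2,3,4,5,6} --c--> {1,2,3,4,5,6}  [seen]
Reachable DFA states: {1}, {1,2,3,5,6}, {1,2,3,4,5,6}.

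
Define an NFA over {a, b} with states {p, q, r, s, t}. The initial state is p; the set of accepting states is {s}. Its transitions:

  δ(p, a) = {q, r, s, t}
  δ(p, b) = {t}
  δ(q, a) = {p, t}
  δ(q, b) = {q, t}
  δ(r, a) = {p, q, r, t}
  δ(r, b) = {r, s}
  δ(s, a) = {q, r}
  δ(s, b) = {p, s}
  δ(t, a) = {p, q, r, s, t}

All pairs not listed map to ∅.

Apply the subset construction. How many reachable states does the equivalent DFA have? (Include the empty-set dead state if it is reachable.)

5

Start state of the DFA: {p}.
{p} --a--> {q, r, s, t}  [new]
{p} --b--> {t}  [new]
{q, r, s, t} --a--> {p, q, r, s, t}  [new]
{q, r, s, t} --b--> {p, q, r, s, t}  [seen]
{t} --a--> {p, q, r, s, t}  [seen]
{t} --b--> ∅  [new]
{p, q, r, s, t} --a--> {p, q, r, s, t}  [seen]
{p, q, r, s, t} --b--> {p, q, r, s, t}  [seen]
∅ --a--> ∅  [seen]
∅ --b--> ∅  [seen]
Reachable DFA states: {p}, {q, r, s, t}, {t}, {p, q, r, s, t}, ∅.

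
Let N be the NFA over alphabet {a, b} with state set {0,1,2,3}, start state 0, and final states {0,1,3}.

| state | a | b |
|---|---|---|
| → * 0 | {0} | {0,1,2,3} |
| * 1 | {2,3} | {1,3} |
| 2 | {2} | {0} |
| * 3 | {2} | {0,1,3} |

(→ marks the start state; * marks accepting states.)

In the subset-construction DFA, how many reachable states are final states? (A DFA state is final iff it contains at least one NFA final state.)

Start state of the DFA: {0}.
{0} --a--> {0}  [seen]
{0} --b--> {0,1,2,3}  [new]
{0,1,2,3} --a--> {0,2,3}  [new]
{0,1,2,3} --b--> {0,1,2,3}  [seen]
{0,2,3} --a--> {0,2}  [new]
{0,2,3} --b--> {0,1,2,3}  [seen]
{0,2} --a--> {0,2}  [seen]
{0,2} --b--> {0,1,2,3}  [seen]
Reachable DFA states: {0}, {0,1,2,3}, {0,2,3}, {0,2}.
Accepting DFA states (contain an NFA accepting state): {0}, {0,1,2,3}, {0,2,3}, {0,2}.

4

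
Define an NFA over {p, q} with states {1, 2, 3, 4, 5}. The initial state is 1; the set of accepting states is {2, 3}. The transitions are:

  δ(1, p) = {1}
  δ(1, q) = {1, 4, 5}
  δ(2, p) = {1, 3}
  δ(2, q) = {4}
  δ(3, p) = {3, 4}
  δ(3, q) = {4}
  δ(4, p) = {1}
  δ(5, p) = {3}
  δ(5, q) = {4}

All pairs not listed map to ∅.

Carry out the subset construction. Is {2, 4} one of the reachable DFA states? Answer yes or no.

Start state of the DFA: {1}.
{1} --p--> {1}  [seen]
{1} --q--> {1, 4, 5}  [new]
{1, 4, 5} --p--> {1, 3}  [new]
{1, 4, 5} --q--> {1, 4, 5}  [seen]
{1, 3} --p--> {1, 3, 4}  [new]
{1, 3} --q--> {1, 4, 5}  [seen]
{1, 3, 4} --p--> {1, 3, 4}  [seen]
{1, 3, 4} --q--> {1, 4, 5}  [seen]
Reachable DFA states: {1}, {1, 4, 5}, {1, 3}, {1, 3, 4}.
{2, 4} is not among them.

no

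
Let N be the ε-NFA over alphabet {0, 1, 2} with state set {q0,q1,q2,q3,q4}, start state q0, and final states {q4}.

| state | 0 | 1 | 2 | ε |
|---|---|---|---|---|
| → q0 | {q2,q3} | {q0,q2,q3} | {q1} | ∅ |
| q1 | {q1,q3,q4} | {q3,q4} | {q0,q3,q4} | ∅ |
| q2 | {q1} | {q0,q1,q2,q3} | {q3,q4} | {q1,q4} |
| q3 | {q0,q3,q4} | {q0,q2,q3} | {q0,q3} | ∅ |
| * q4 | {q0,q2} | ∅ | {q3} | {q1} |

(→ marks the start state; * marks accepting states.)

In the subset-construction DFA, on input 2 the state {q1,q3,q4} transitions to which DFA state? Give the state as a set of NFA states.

{q0,q1,q3,q4}

δ(q1,2) = {q0,q3,q4}; δ(q3,2) = {q0,q3}; δ(q4,2) = {q3}.
Union: {q0,q3,q4}.
ε-closure gives {q0,q1,q3,q4}.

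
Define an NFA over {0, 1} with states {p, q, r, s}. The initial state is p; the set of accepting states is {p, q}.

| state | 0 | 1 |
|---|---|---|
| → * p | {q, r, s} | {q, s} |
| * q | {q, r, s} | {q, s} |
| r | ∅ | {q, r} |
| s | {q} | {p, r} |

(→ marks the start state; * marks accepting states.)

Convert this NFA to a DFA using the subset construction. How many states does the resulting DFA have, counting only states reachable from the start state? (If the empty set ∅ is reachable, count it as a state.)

Start state of the DFA: {p}.
{p} --0--> {q, r, s}  [new]
{p} --1--> {q, s}  [new]
{q, r, s} --0--> {q, r, s}  [seen]
{q, r, s} --1--> {p, q, r, s}  [new]
{q, s} --0--> {q, r, s}  [seen]
{q, s} --1--> {p, q, r, s}  [seen]
{p, q, r, s} --0--> {q, r, s}  [seen]
{p, q, r, s} --1--> {p, q, r, s}  [seen]
Reachable DFA states: {p}, {q, r, s}, {q, s}, {p, q, r, s}.

4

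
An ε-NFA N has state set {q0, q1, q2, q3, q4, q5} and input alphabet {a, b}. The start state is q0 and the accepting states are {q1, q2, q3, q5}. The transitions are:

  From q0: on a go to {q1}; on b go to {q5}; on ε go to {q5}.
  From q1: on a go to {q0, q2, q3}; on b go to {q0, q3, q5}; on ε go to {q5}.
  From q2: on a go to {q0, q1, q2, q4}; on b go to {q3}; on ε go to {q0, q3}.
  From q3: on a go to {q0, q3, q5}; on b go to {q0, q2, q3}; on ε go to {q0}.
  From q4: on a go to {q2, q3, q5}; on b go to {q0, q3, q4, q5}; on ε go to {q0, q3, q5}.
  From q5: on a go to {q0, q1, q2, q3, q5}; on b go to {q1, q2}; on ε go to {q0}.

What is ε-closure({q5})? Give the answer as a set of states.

{q0, q5}

Begin with {q5}.
q5 →ε {q0}; add q0.
ε-closure = {q0, q5}.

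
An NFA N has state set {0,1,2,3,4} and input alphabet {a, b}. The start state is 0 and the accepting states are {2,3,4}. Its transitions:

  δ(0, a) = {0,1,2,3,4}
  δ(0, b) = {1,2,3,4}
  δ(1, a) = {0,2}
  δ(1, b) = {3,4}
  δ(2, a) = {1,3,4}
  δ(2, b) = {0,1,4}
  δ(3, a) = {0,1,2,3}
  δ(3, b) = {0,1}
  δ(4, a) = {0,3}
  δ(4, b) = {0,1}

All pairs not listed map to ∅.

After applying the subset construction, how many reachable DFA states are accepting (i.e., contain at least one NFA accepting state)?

3

Start state of the DFA: {0}.
{0} --a--> {0,1,2,3,4}  [new]
{0} --b--> {1,2,3,4}  [new]
{0,1,2,3,4} --a--> {0,1,2,3,4}  [seen]
{0,1,2,3,4} --b--> {0,1,2,3,4}  [seen]
{1,2,3,4} --a--> {0,1,2,3,4}  [seen]
{1,2,3,4} --b--> {0,1,3,4}  [new]
{0,1,3,4} --a--> {0,1,2,3,4}  [seen]
{0,1,3,4} --b--> {0,1,2,3,4}  [seen]
Reachable DFA states: {0}, {0,1,2,3,4}, {1,2,3,4}, {0,1,3,4}.
Accepting DFA states (contain an NFA accepting state): {0,1,2,3,4}, {1,2,3,4}, {0,1,3,4}.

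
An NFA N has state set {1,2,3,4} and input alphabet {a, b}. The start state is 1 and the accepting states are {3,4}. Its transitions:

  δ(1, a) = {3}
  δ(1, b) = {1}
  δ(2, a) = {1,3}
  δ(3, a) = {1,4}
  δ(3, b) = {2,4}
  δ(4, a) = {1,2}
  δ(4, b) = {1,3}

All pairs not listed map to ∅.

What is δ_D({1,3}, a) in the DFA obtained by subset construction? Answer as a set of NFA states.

{1,3,4}

δ(1,a) = {3}; δ(3,a) = {1,4}.
Union: {1,3,4}.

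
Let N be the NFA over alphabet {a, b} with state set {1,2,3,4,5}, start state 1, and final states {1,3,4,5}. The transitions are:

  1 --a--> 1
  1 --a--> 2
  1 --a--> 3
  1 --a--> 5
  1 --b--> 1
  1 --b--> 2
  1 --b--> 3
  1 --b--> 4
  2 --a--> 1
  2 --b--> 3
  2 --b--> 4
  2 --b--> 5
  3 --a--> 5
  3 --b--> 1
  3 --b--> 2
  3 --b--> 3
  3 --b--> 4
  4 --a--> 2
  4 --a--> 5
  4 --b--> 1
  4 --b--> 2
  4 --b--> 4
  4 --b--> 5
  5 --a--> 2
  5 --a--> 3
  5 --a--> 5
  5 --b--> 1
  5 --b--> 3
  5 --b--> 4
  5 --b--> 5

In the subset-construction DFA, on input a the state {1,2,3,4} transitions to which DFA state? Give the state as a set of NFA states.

δ(1,a) = {1,2,3,5}; δ(2,a) = {1}; δ(3,a) = {5}; δ(4,a) = {2,5}.
Union: {1,2,3,5}.

{1,2,3,5}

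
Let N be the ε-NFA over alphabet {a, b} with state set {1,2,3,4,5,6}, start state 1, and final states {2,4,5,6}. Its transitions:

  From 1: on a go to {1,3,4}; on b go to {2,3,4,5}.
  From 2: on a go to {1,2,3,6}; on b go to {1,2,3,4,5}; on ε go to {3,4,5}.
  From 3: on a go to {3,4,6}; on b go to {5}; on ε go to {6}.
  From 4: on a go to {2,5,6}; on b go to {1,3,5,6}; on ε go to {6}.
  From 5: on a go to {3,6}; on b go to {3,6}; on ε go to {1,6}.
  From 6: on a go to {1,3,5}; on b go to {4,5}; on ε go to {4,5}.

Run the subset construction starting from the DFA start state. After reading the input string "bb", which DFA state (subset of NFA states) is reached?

Start: {1}.
δ(1,b) = {2,3,4,5}.
Union: {2,3,4,5}.
ε-closure gives {1,2,3,4,5,6}.
After b: {1,2,3,4,5,6}.
δ(1,b) = {2,3,4,5}; δ(2,b) = {1,2,3,4,5}; δ(3,b) = {5}; δ(4,b) = {1,3,5,6}; δ(5,b) = {3,6}; δ(6,b) = {4,5}.
Union: {1,2,3,4,5,6}.
After b: {1,2,3,4,5,6}.

{1,2,3,4,5,6}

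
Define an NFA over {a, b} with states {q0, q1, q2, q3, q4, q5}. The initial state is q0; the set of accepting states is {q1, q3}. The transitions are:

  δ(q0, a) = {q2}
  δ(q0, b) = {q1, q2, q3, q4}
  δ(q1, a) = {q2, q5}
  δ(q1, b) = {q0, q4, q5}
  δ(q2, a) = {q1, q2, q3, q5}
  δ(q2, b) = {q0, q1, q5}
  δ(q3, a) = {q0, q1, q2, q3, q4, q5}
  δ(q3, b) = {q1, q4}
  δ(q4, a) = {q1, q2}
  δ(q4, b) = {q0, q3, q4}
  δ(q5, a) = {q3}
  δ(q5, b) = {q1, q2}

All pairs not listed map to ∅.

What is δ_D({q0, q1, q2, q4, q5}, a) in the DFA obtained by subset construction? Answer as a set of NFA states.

{q1, q2, q3, q5}

δ(q0,a) = {q2}; δ(q1,a) = {q2, q5}; δ(q2,a) = {q1, q2, q3, q5}; δ(q4,a) = {q1, q2}; δ(q5,a) = {q3}.
Union: {q1, q2, q3, q5}.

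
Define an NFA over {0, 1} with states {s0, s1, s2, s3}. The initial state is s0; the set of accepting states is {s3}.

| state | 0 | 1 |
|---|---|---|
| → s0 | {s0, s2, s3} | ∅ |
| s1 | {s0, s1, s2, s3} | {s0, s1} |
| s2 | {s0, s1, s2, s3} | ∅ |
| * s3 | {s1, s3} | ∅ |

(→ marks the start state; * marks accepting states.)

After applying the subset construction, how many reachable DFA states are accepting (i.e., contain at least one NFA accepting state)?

2

Start state of the DFA: {s0}.
{s0} --0--> {s0, s2, s3}  [new]
{s0} --1--> ∅  [new]
{s0, s2, s3} --0--> {s0, s1, s2, s3}  [new]
{s0, s2, s3} --1--> ∅  [seen]
∅ --0--> ∅  [seen]
∅ --1--> ∅  [seen]
{s0, s1, s2, s3} --0--> {s0, s1, s2, s3}  [seen]
{s0, s1, s2, s3} --1--> {s0, s1}  [new]
{s0, s1} --0--> {s0, s1, s2, s3}  [seen]
{s0, s1} --1--> {s0, s1}  [seen]
Reachable DFA states: {s0}, {s0, s2, s3}, ∅, {s0, s1, s2, s3}, {s0, s1}.
Accepting DFA states (contain an NFA accepting state): {s0, s2, s3}, {s0, s1, s2, s3}.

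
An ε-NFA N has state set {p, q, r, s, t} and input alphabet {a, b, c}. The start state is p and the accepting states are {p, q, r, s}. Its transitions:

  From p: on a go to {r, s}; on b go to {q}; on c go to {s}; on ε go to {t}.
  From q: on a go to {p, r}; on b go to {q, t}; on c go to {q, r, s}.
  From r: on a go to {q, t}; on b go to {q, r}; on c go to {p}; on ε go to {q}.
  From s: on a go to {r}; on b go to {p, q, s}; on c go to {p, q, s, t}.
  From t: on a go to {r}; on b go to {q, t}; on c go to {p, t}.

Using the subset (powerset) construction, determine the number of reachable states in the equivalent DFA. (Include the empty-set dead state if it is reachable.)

8

Start state of the DFA: {p, t} (ε-closure of the NFA start).
{p, t} --a--> {q, r, s}  [new]
{p, t} --b--> {q, t}  [new]
{p, t} --c--> {p, s, t}  [new]
{q, r, s} --a--> {p, q, r, t}  [new]
{q, r, s} --b--> {p, q, r, s, t}  [new]
{q, r, s} --c--> {p, q, r, s, t}  [seen]
{q, t} --a--> {p, q, r, t}  [seen]
{q, t} --b--> {q, t}  [seen]
{q, t} --c--> {p, q, r, s, t}  [seen]
{p, s, t} --a--> {q, r, s}  [seen]
{p, s, t} --b--> {p, q, s, t}  [new]
{p, s, t} --c--> {p, q, s, t}  [seen]
{p, q, r, t} --a--> {p, q, r, s, t}  [seen]
{p, q, r, t} --b--> {q, r, t}  [new]
{p, q, r, t} --c--> {p, q, r, s, t}  [seen]
{p, q, r, s, t} --a--> {p, q, r, s, t}  [seen]
{p, q, r, s, t} --b--> {p, q, r, s, t}  [seen]
{p, q, r, s, t} --c--> {p, q, r, s, t}  [seen]
{p, q, s, t} --a--> {p, q, r, s, t}  [seen]
{p, q, s, t} --b--> {p, q, s, t}  [seen]
{p, q, s, t} --c--> {p, q, r, s, t}  [seen]
{q, r, t} --a--> {p, q, r, t}  [seen]
{q, r, t} --b--> {q, r, t}  [seen]
{q, r, t} --c--> {p, q, r, s, t}  [seen]
Reachable DFA states: {p, t}, {q, r, s}, {q, t}, {p, s, t}, {p, q, r, t}, {p, q, r, s, t}, {p, q, s, t}, {q, r, t}.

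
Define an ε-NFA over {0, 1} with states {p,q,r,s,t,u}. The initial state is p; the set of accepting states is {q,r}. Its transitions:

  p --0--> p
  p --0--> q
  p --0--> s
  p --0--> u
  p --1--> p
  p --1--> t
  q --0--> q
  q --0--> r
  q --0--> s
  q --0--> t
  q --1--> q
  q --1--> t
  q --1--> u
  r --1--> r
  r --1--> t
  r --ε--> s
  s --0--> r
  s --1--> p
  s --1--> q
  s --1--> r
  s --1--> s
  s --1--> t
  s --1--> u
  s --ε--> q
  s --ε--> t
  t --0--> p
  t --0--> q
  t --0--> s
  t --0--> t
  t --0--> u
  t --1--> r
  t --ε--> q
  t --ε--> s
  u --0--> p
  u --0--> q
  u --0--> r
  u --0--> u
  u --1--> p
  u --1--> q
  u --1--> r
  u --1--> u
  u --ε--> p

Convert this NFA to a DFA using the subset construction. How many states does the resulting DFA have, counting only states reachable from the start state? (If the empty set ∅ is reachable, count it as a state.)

4

Start state of the DFA: {p} (ε-closure of the NFA start).
{p} --0--> {p,q,s,t,u}  [new]
{p} --1--> {p,q,s,t}  [new]
{p,q,s,t,u} --0--> {p,q,r,s,t,u}  [new]
{p,q,s,t,u} --1--> {p,q,r,s,t,u}  [seen]
{p,q,s,t} --0--> {p,q,r,s,t,u}  [seen]
{p,q,s,t} --1--> {p,q,r,s,t,u}  [seen]
{p,q,r,s,t,u} --0--> {p,q,r,s,t,u}  [seen]
{p,q,r,s,t,u} --1--> {p,q,r,s,t,u}  [seen]
Reachable DFA states: {p}, {p,q,s,t,u}, {p,q,s,t}, {p,q,r,s,t,u}.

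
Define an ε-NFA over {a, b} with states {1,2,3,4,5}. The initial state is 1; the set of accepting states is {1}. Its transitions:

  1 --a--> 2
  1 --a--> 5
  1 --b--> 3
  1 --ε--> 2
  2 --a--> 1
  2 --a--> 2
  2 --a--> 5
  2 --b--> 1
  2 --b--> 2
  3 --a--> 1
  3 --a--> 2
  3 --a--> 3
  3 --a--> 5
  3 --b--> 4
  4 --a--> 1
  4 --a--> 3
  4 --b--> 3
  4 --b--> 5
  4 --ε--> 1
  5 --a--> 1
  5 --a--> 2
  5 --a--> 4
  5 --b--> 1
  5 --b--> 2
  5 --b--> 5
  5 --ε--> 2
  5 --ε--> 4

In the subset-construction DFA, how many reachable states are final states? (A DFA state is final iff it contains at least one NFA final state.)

5

Start state of the DFA: {1,2} (ε-closure of the NFA start).
{1,2} --a--> {1,2,4,5}  [new]
{1,2} --b--> {1,2,3}  [new]
{1,2,4,5} --a--> {1,2,3,4,5}  [new]
{1,2,4,5} --b--> {1,2,3,4,5}  [seen]
{1,2,3} --a--> {1,2,3,4,5}  [seen]
{1,2,3} --b--> {1,2,3,4}  [new]
{1,2,3,4,5} --a--> {1,2,3,4,5}  [seen]
{1,2,3,4,5} --b--> {1,2,3,4,5}  [seen]
{1,2,3,4} --a--> {1,2,3,4,5}  [seen]
{1,2,3,4} --b--> {1,2,3,4,5}  [seen]
Reachable DFA states: {1,2}, {1,2,4,5}, {1,2,3}, {1,2,3,4,5}, {1,2,3,4}.
Accepting DFA states (contain an NFA accepting state): {1,2}, {1,2,4,5}, {1,2,3}, {1,2,3,4,5}, {1,2,3,4}.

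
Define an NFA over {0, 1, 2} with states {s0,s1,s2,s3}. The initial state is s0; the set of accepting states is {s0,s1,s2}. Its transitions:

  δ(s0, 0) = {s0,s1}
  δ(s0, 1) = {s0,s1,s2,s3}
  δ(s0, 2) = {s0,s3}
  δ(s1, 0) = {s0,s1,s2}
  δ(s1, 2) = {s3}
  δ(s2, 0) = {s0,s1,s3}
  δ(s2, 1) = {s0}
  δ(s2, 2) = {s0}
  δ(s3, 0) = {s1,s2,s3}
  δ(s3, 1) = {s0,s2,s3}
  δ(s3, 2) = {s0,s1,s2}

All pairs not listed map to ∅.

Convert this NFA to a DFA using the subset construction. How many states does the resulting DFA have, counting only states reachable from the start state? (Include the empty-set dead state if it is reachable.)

Start state of the DFA: {s0}.
{s0} --0--> {s0,s1}  [new]
{s0} --1--> {s0,s1,s2,s3}  [new]
{s0} --2--> {s0,s3}  [new]
{s0,s1} --0--> {s0,s1,s2}  [new]
{s0,s1} --1--> {s0,s1,s2,s3}  [seen]
{s0,s1} --2--> {s0,s3}  [seen]
{s0,s1,s2,s3} --0--> {s0,s1,s2,s3}  [seen]
{s0,s1,s2,s3} --1--> {s0,s1,s2,s3}  [seen]
{s0,s1,s2,s3} --2--> {s0,s1,s2,s3}  [seen]
{s0,s3} --0--> {s0,s1,s2,s3}  [seen]
{s0,s3} --1--> {s0,s1,s2,s3}  [seen]
{s0,s3} --2--> {s0,s1,s2,s3}  [seen]
{s0,s1,s2} --0--> {s0,s1,s2,s3}  [seen]
{s0,s1,s2} --1--> {s0,s1,s2,s3}  [seen]
{s0,s1,s2} --2--> {s0,s3}  [seen]
Reachable DFA states: {s0}, {s0,s1}, {s0,s1,s2,s3}, {s0,s3}, {s0,s1,s2}.

5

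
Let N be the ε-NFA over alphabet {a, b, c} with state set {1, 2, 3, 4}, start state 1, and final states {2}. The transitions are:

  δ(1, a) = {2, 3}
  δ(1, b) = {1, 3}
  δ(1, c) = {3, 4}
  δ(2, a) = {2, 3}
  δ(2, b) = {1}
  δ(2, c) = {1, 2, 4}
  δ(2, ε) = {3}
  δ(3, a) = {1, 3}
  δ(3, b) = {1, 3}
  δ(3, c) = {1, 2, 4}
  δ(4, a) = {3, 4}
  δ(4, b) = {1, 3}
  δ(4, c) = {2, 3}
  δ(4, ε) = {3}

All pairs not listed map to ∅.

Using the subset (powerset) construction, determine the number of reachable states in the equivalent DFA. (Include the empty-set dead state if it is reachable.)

7

Start state of the DFA: {1} (ε-closure of the NFA start).
{1} --a--> {2, 3}  [new]
{1} --b--> {1, 3}  [new]
{1} --c--> {3, 4}  [new]
{2, 3} --a--> {1, 2, 3}  [new]
{2, 3} --b--> {1, 3}  [seen]
{2, 3} --c--> {1, 2, 3, 4}  [new]
{1, 3} --a--> {1, 2, 3}  [seen]
{1, 3} --b--> {1, 3}  [seen]
{1, 3} --c--> {1, 2, 3, 4}  [seen]
{3, 4} --a--> {1, 3, 4}  [new]
{3, 4} --b--> {1, 3}  [seen]
{3, 4} --c--> {1, 2, 3, 4}  [seen]
{1, 2, 3} --a--> {1, 2, 3}  [seen]
{1, 2, 3} --b--> {1, 3}  [seen]
{1, 2, 3} --c--> {1, 2, 3, 4}  [seen]
{1, 2, 3, 4} --a--> {1, 2, 3, 4}  [seen]
{1, 2, 3, 4} --b--> {1, 3}  [seen]
{1, 2, 3, 4} --c--> {1, 2, 3, 4}  [seen]
{1, 3, 4} --a--> {1, 2, 3, 4}  [seen]
{1, 3, 4} --b--> {1, 3}  [seen]
{1, 3, 4} --c--> {1, 2, 3, 4}  [seen]
Reachable DFA states: {1}, {2, 3}, {1, 3}, {3, 4}, {1, 2, 3}, {1, 2, 3, 4}, {1, 3, 4}.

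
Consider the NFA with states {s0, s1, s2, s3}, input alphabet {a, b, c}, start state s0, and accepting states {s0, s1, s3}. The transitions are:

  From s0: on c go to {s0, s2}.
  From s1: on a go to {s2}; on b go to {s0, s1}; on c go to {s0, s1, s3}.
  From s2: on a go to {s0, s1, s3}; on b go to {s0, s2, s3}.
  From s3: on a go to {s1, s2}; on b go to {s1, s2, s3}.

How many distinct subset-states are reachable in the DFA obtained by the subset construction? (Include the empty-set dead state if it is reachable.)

7

Start state of the DFA: {s0}.
{s0} --a--> ∅  [new]
{s0} --b--> ∅  [seen]
{s0} --c--> {s0, s2}  [new]
∅ --a--> ∅  [seen]
∅ --b--> ∅  [seen]
∅ --c--> ∅  [seen]
{s0, s2} --a--> {s0, s1, s3}  [new]
{s0, s2} --b--> {s0, s2, s3}  [new]
{s0, s2} --c--> {s0, s2}  [seen]
{s0, s1, s3} --a--> {s1, s2}  [new]
{s0, s1, s3} --b--> {s0, s1, s2, s3}  [new]
{s0, s1, s3} --c--> {s0, s1, s2, s3}  [seen]
{s0, s2, s3} --a--> {s0, s1, s2, s3}  [seen]
{s0, s2, s3} --b--> {s0, s1, s2, s3}  [seen]
{s0, s2, s3} --c--> {s0, s2}  [seen]
{s1, s2} --a--> {s0, s1, s2, s3}  [seen]
{s1, s2} --b--> {s0, s1, s2, s3}  [seen]
{s1, s2} --c--> {s0, s1, s3}  [seen]
{s0, s1, s2, s3} --a--> {s0, s1, s2, s3}  [seen]
{s0, s1, s2, s3} --b--> {s0, s1, s2, s3}  [seen]
{s0, s1, s2, s3} --c--> {s0, s1, s2, s3}  [seen]
Reachable DFA states: {s0}, ∅, {s0, s2}, {s0, s1, s3}, {s0, s2, s3}, {s1, s2}, {s0, s1, s2, s3}.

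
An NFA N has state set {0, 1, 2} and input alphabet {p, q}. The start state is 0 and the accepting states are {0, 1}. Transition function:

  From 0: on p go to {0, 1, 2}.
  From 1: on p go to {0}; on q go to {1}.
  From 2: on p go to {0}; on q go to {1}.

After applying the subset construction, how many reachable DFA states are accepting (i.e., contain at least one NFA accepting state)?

Start state of the DFA: {0}.
{0} --p--> {0, 1, 2}  [new]
{0} --q--> ∅  [new]
{0, 1, 2} --p--> {0, 1, 2}  [seen]
{0, 1, 2} --q--> {1}  [new]
∅ --p--> ∅  [seen]
∅ --q--> ∅  [seen]
{1} --p--> {0}  [seen]
{1} --q--> {1}  [seen]
Reachable DFA states: {0}, {0, 1, 2}, ∅, {1}.
Accepting DFA states (contain an NFA accepting state): {0}, {0, 1, 2}, {1}.

3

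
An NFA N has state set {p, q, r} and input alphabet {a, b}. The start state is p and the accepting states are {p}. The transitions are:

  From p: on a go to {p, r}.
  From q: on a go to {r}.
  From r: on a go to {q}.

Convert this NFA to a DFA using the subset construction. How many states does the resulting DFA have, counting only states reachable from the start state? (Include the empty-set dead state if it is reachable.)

4

Start state of the DFA: {p}.
{p} --a--> {p, r}  [new]
{p} --b--> ∅  [new]
{p, r} --a--> {p, q, r}  [new]
{p, r} --b--> ∅  [seen]
∅ --a--> ∅  [seen]
∅ --b--> ∅  [seen]
{p, q, r} --a--> {p, q, r}  [seen]
{p, q, r} --b--> ∅  [seen]
Reachable DFA states: {p}, {p, r}, ∅, {p, q, r}.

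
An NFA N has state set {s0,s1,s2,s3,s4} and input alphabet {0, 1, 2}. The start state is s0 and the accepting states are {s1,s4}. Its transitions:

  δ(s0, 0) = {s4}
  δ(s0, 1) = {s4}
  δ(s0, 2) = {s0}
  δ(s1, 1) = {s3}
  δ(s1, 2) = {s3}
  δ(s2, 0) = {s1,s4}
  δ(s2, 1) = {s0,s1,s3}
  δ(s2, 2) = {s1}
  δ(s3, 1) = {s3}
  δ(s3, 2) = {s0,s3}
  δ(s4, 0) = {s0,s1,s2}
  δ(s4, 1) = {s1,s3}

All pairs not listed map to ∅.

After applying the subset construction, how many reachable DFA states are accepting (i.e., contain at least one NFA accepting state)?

Start state of the DFA: {s0}.
{s0} --0--> {s4}  [new]
{s0} --1--> {s4}  [seen]
{s0} --2--> {s0}  [seen]
{s4} --0--> {s0,s1,s2}  [new]
{s4} --1--> {s1,s3}  [new]
{s4} --2--> ∅  [new]
{s0,s1,s2} --0--> {s1,s4}  [new]
{s0,s1,s2} --1--> {s0,s1,s3,s4}  [new]
{s0,s1,s2} --2--> {s0,s1,s3}  [new]
{s1,s3} --0--> ∅  [seen]
{s1,s3} --1--> {s3}  [new]
{s1,s3} --2--> {s0,s3}  [new]
∅ --0--> ∅  [seen]
∅ --1--> ∅  [seen]
∅ --2--> ∅  [seen]
{s1,s4} --0--> {s0,s1,s2}  [seen]
{s1,s4} --1--> {s1,s3}  [seen]
{s1,s4} --2--> {s3}  [seen]
{s0,s1,s3,s4} --0--> {s0,s1,s2,s4}  [new]
{s0,s1,s3,s4} --1--> {s1,s3,s4}  [new]
{s0,s1,s3,s4} --2--> {s0,s3}  [seen]
{s0,s1,s3} --0--> {s4}  [seen]
{s0,s1,s3} --1--> {s3,s4}  [new]
{s0,s1,s3} --2--> {s0,s3}  [seen]
{s3} --0--> ∅  [seen]
{s3} --1--> {s3}  [seen]
{s3} --2--> {s0,s3}  [seen]
{s0,s3} --0--> {s4}  [seen]
{s0,s3} --1--> {s3,s4}  [seen]
{s0,s3} --2--> {s0,s3}  [seen]
{s0,s1,s2,s4} --0--> {s0,s1,s2,s4}  [seen]
{s0,s1,s2,s4} --1--> {s0,s1,s3,s4}  [seen]
{s0,s1,s2,s4} --2--> {s0,s1,s3}  [seen]
{s1,s3,s4} --0--> {s0,s1,s2}  [seen]
{s1,s3,s4} --1--> {s1,s3}  [seen]
{s1,s3,s4} --2--> {s0,s3}  [seen]
{s3,s4} --0--> {s0,s1,s2}  [seen]
{s3,s4} --1--> {s1,s3}  [seen]
{s3,s4} --2--> {s0,s3}  [seen]
Reachable DFA states: {s0}, {s4}, {s0,s1,s2}, {s1,s3}, ∅, {s1,s4}, {s0,s1,s3,s4}, {s0,s1,s3}, {s3}, {s0,s3}, {s0,s1,s2,s4}, {s1,s3,s4}, {s3,s4}.
Accepting DFA states (contain an NFA accepting state): {s4}, {s0,s1,s2}, {s1,s3}, {s1,s4}, {s0,s1,s3,s4}, {s0,s1,s3}, {s0,s1,s2,s4}, {s1,s3,s4}, {s3,s4}.

9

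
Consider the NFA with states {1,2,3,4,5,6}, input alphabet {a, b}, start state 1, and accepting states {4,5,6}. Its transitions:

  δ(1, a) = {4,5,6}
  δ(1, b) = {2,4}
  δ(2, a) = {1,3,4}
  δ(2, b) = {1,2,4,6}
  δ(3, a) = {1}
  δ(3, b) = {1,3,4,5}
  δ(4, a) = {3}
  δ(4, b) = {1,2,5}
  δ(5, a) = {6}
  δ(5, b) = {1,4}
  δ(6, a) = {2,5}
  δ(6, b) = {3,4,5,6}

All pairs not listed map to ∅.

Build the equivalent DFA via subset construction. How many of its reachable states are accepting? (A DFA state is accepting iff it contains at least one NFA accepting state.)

Start state of the DFA: {1}.
{1} --a--> {4,5,6}  [new]
{1} --b--> {2,4}  [new]
{4,5,6} --a--> {2,3,5,6}  [new]
{4,5,6} --b--> {1,2,3,4,5,6}  [new]
{2,4} --a--> {1,3,4}  [new]
{2,4} --b--> {1,2,4,5,6}  [new]
{2,3,5,6} --a--> {1,2,3,4,5,6}  [seen]
{2,3,5,6} --b--> {1,2,3,4,5,6}  [seen]
{1,2,3,4,5,6} --a--> {1,2,3,4,5,6}  [seen]
{1,2,3,4,5,6} --b--> {1,2,3,4,5,6}  [seen]
{1,3,4} --a--> {1,3,4,5,6}  [new]
{1,3,4} --b--> {1,2,3,4,5}  [new]
{1,2,4,5,6} --a--> {1,2,3,4,5,6}  [seen]
{1,2,4,5,6} --b--> {1,2,3,4,5,6}  [seen]
{1,3,4,5,6} --a--> {1,2,3,4,5,6}  [seen]
{1,3,4,5,6} --b--> {1,2,3,4,5,6}  [seen]
{1,2,3,4,5} --a--> {1,3,4,5,6}  [seen]
{1,2,3,4,5} --b--> {1,2,3,4,5,6}  [seen]
Reachable DFA states: {1}, {4,5,6}, {2,4}, {2,3,5,6}, {1,2,3,4,5,6}, {1,3,4}, {1,2,4,5,6}, {1,3,4,5,6}, {1,2,3,4,5}.
Accepting DFA states (contain an NFA accepting state): {4,5,6}, {2,4}, {2,3,5,6}, {1,2,3,4,5,6}, {1,3,4}, {1,2,4,5,6}, {1,3,4,5,6}, {1,2,3,4,5}.

8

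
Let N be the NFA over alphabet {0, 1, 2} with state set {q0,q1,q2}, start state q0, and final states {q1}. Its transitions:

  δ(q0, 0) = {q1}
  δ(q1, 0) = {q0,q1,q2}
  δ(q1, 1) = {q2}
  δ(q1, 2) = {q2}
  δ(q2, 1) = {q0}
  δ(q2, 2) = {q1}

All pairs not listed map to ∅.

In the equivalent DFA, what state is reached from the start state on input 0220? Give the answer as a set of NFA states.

{q0,q1,q2}

Start: {q0}.
δ(q0,0) = {q1}.
Union: {q1}.
After 0: {q1}.
δ(q1,2) = {q2}.
Union: {q2}.
After 2: {q2}.
δ(q2,2) = {q1}.
Union: {q1}.
After 2: {q1}.
δ(q1,0) = {q0,q1,q2}.
Union: {q0,q1,q2}.
After 0: {q0,q1,q2}.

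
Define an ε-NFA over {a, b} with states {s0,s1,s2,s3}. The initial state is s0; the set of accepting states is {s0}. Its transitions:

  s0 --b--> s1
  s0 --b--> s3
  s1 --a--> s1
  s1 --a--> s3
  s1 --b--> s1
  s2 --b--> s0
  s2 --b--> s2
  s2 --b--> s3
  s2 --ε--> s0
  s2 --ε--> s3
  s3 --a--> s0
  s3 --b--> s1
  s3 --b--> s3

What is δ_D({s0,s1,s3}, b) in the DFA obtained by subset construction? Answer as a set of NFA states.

{s1,s3}

δ(s0,b) = {s1,s3}; δ(s1,b) = {s1}; δ(s3,b) = {s1,s3}.
Union: {s1,s3}.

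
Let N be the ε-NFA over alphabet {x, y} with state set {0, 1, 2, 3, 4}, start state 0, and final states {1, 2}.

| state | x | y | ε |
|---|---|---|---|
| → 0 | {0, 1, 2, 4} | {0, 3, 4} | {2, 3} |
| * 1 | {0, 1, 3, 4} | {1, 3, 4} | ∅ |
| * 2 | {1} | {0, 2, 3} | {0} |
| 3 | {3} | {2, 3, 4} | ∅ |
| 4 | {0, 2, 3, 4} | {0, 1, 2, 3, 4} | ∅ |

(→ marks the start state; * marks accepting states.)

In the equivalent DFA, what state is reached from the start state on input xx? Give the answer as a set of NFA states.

{0, 1, 2, 3, 4}

Start: {0, 2, 3}.
δ(0,x) = {0, 1, 2, 4}; δ(2,x) = {1}; δ(3,x) = {3}.
Union: {0, 1, 2, 3, 4}.
After x: {0, 1, 2, 3, 4}.
δ(0,x) = {0, 1, 2, 4}; δ(1,x) = {0, 1, 3, 4}; δ(2,x) = {1}; δ(3,x) = {3}; δ(4,x) = {0, 2, 3, 4}.
Union: {0, 1, 2, 3, 4}.
After x: {0, 1, 2, 3, 4}.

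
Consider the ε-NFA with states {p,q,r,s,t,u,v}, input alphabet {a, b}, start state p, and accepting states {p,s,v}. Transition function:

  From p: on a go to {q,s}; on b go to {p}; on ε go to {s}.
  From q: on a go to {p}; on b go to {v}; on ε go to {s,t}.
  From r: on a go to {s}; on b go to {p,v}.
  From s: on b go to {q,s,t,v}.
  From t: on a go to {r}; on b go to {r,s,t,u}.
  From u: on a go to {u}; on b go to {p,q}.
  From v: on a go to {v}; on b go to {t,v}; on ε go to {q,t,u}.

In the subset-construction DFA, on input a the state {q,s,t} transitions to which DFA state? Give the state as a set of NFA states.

{p,r,s}

δ(q,a) = {p}; δ(s,a) = ∅; δ(t,a) = {r}.
Union: {p,r}.
ε-closure gives {p,r,s}.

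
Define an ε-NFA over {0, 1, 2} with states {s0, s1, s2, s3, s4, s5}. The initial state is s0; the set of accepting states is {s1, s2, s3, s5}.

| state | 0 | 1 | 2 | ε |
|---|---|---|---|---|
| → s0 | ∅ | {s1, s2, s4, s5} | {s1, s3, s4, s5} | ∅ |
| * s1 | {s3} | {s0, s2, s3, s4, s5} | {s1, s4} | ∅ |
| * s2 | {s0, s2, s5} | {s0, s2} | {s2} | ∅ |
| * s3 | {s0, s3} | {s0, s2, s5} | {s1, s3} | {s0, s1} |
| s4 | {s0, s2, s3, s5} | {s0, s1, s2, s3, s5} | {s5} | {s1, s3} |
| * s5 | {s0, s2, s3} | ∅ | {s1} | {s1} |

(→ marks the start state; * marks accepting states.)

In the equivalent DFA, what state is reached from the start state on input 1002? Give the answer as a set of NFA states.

Start: {s0}.
δ(s0,1) = {s1, s2, s4, s5}.
Union: {s1, s2, s4, s5}.
ε-closure gives {s0, s1, s2, s3, s4, s5}.
After 1: {s0, s1, s2, s3, s4, s5}.
δ(s0,0) = ∅; δ(s1,0) = {s3}; δ(s2,0) = {s0, s2, s5}; δ(s3,0) = {s0, s3}; δ(s4,0) = {s0, s2, s3, s5}; δ(s5,0) = {s0, s2, s3}.
Union: {s0, s2, s3, s5}.
ε-closure gives {s0, s1, s2, s3, s5}.
After 0: {s0, s1, s2, s3, s5}.
δ(s0,0) = ∅; δ(s1,0) = {s3}; δ(s2,0) = {s0, s2, s5}; δ(s3,0) = {s0, s3}; δ(s5,0) = {s0, s2, s3}.
Union: {s0, s2, s3, s5}.
ε-closure gives {s0, s1, s2, s3, s5}.
After 0: {s0, s1, s2, s3, s5}.
δ(s0,2) = {s1, s3, s4, s5}; δ(s1,2) = {s1, s4}; δ(s2,2) = {s2}; δ(s3,2) = {s1, s3}; δ(s5,2) = {s1}.
Union: {s1, s2, s3, s4, s5}.
ε-closure gives {s0, s1, s2, s3, s4, s5}.
After 2: {s0, s1, s2, s3, s4, s5}.

{s0, s1, s2, s3, s4, s5}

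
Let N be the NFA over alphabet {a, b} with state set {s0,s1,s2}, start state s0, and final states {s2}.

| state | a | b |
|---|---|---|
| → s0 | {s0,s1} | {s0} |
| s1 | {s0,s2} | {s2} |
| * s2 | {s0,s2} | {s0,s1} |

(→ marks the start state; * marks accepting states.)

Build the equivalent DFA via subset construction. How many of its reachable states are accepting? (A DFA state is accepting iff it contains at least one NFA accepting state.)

Start state of the DFA: {s0}.
{s0} --a--> {s0,s1}  [new]
{s0} --b--> {s0}  [seen]
{s0,s1} --a--> {s0,s1,s2}  [new]
{s0,s1} --b--> {s0,s2}  [new]
{s0,s1,s2} --a--> {s0,s1,s2}  [seen]
{s0,s1,s2} --b--> {s0,s1,s2}  [seen]
{s0,s2} --a--> {s0,s1,s2}  [seen]
{s0,s2} --b--> {s0,s1}  [seen]
Reachable DFA states: {s0}, {s0,s1}, {s0,s1,s2}, {s0,s2}.
Accepting DFA states (contain an NFA accepting state): {s0,s1,s2}, {s0,s2}.

2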